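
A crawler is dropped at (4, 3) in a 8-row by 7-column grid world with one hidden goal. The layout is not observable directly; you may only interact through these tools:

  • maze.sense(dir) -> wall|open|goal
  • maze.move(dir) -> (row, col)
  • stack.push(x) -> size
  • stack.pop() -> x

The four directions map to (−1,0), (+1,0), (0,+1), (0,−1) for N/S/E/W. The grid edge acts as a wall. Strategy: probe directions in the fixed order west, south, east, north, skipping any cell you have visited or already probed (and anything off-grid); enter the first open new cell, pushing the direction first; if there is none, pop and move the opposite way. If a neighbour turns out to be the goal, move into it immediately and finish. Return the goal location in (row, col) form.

[in] sense dir=west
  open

[in] push x=west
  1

[in] move dir=west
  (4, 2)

[in] sense dir=west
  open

[in] push x=west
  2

[in] move dir=west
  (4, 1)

[in] sense dir=west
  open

[in] push x=west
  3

[in] move dir=west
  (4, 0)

[in] sense dir=south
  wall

[in] sense dir=north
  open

[in] push x=north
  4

[in] move dir=north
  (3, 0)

[in] sense dir=east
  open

[in] push x=east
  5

[in] move dir=east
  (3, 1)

[in] sense dir=east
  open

[in] push x=east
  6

[in] move dir=east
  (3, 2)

[in] sense dir=east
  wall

[in] sense dir=north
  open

[in] push x=north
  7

[in] move dir=north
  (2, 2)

[in] sense dir=west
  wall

[in] sense dir=east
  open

[in] push x=east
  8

[in] move dir=east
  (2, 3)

[in] sense dir=east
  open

[in] push x=east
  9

[in] move dir=east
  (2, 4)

[in] sense dir=south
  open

[in] push x=south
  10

[in] move dir=south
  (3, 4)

[in] sense dir=south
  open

[in] push x=south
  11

[in] move dir=south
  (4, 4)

[in] sense dir=south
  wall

[in] sense dir=east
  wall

[in] pop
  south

[in] move dir=north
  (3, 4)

[in] sense dir=east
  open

[in] push x=east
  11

[in] move dir=east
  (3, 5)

[in] sense dir=east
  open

[in] push x=east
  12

[in] move dir=east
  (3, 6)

[in] sense dir=south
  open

[in] push x=south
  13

[in] move dir=south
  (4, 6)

[in] sense dir=south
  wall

[in] pop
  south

[in] move dir=north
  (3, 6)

[in] sense dir=north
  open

[in] push x=north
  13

[in] move dir=north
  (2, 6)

[in] sense dir=west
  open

[in] push x=west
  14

[in] move dir=west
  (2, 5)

[in] sense dir=north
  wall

[in] pop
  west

[in] move dir=east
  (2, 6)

[in] sense dir=north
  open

[in] push x=north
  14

[in] move dir=north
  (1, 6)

[in] sense dir=north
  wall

[in] pop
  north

[in] move dir=south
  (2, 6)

[in] pop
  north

[in] move dir=south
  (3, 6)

[in] pop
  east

[in] move dir=west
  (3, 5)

[in] pop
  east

[in] move dir=west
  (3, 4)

[in] pop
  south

[in] move dir=north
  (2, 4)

[in] sense dir=north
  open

[in] push x=north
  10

[in] move dir=north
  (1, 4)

[in] sense dir=west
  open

[in] push x=west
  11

[in] move dir=west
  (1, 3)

[in] sense dir=west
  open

[in] push x=west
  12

[in] move dir=west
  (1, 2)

[in] sense dir=west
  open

[in] push x=west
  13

[in] move dir=west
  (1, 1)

[in] sense dir=west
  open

[in] push x=west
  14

[in] move dir=west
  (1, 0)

[in] sense dir=south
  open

[in] push x=south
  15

[in] move dir=south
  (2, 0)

[in] pop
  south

[in] move dir=north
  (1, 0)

[in] sense dir=north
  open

[in] push x=north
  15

[in] move dir=north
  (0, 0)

[in] sense dir=east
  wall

[in] pop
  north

[in] move dir=south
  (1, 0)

[in] pop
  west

[in] move dir=east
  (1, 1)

[in] pop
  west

[in] move dir=east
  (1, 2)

[in] sense dir=north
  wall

[in] pop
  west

[in] move dir=east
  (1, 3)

[in] sense dir=north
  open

[in] push x=north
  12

[in] move dir=north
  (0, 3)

[in] sense dir=east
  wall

[in] pop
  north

[in] move dir=south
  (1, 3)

[in] pop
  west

[in] move dir=east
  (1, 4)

[in] pop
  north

[in] move dir=south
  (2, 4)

[in] pop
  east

[in] move dir=west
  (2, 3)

[in] pop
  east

[in] move dir=west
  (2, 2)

[in] pop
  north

[in] move dir=south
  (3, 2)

[in] pop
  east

[in] move dir=west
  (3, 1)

[in] pop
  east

[in] move dir=west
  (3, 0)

[in] pop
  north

[in] move dir=south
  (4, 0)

[in] pop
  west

[in] move dir=east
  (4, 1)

[in] sense dir=south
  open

[in] push x=south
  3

[in] move dir=south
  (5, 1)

[in] sense dir=south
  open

[in] push x=south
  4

[in] move dir=south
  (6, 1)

[in] sense dir=west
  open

[in] push x=west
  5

[in] move dir=west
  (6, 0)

[in] sense dir=south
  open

[in] push x=south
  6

[in] move dir=south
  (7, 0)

[in] sense dir=east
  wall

[in] pop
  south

[in] move dir=north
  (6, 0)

[in] pop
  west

[in] move dir=east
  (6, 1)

[in] sense dir=east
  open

[in] push x=east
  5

[in] move dir=east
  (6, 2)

[in] sense dir=south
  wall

[in] sense dir=east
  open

[in] push x=east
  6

[in] move dir=east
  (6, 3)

[in] sense dir=south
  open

[in] push x=south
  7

[in] move dir=south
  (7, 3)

[in] sense dir=east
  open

[in] push x=east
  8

[in] move dir=east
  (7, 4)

[in] sense dir=east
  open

[in] push x=east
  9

[in] move dir=east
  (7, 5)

[in] sense dir=east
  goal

[in] move dir=east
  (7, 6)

Answer: (7, 6)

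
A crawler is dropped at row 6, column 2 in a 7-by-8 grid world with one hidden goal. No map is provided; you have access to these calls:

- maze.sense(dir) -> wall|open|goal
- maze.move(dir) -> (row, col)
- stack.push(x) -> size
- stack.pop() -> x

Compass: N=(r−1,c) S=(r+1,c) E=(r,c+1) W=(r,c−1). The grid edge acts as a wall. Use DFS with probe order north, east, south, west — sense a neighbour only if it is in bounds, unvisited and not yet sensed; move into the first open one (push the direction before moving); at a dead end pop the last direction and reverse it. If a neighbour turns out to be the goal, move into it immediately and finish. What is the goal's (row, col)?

CALL maze.sense[dir: north]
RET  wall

CALL maze.sense[dir: east]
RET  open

CALL stack.push[x: east]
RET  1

CALL maze.move[dir: east]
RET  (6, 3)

CALL maze.sense[dir: north]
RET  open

CALL stack.push[x: north]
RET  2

CALL maze.move[dir: north]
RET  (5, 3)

CALL maze.sense[dir: north]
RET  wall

CALL maze.sense[dir: east]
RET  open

CALL stack.push[x: east]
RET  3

CALL maze.move[dir: east]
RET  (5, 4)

CALL maze.sense[dir: north]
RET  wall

CALL maze.sense[dir: east]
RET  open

CALL stack.push[x: east]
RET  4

CALL maze.move[dir: east]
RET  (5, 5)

CALL maze.sense[dir: north]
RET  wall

CALL maze.sense[dir: east]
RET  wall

CALL maze.sense[dir: south]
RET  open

CALL stack.push[x: south]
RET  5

CALL maze.move[dir: south]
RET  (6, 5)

CALL maze.sense[dir: east]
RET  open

CALL stack.push[x: east]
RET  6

CALL maze.move[dir: east]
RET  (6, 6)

CALL maze.sense[dir: east]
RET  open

CALL stack.push[x: east]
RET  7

CALL maze.move[dir: east]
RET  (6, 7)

CALL maze.sense[dir: north]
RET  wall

CALL stack.pop[]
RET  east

CALL maze.move[dir: west]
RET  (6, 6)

CALL stack.pop[]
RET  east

CALL maze.move[dir: west]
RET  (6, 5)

CALL maze.sense[dir: west]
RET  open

CALL stack.push[x: west]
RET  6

CALL maze.move[dir: west]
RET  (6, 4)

CALL stack.pop[]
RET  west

CALL maze.move[dir: east]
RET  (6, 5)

CALL stack.pop[]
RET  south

CALL maze.move[dir: north]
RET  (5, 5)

CALL stack.pop[]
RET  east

CALL maze.move[dir: west]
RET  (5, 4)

CALL stack.pop[]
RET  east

CALL maze.move[dir: west]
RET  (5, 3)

CALL stack.pop[]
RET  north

CALL maze.move[dir: south]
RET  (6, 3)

CALL stack.pop[]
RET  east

CALL maze.move[dir: west]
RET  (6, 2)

CALL maze.sense[dir: west]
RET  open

CALL stack.push[x: west]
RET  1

CALL maze.move[dir: west]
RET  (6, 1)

CALL maze.sense[dir: north]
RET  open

CALL stack.push[x: north]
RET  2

CALL maze.move[dir: north]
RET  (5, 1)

CALL maze.sense[dir: north]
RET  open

CALL stack.push[x: north]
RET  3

CALL maze.move[dir: north]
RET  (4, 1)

CALL maze.sense[dir: north]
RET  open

CALL stack.push[x: north]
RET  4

CALL maze.move[dir: north]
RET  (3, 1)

CALL maze.sense[dir: north]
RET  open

CALL stack.push[x: north]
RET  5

CALL maze.move[dir: north]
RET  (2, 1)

CALL maze.sense[dir: north]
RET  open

CALL stack.push[x: north]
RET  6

CALL maze.move[dir: north]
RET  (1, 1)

CALL maze.sense[dir: north]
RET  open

CALL stack.push[x: north]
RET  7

CALL maze.move[dir: north]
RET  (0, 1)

CALL maze.sense[dir: east]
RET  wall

CALL maze.sense[dir: west]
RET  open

CALL stack.push[x: west]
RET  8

CALL maze.move[dir: west]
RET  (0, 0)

CALL maze.sense[dir: south]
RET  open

CALL stack.push[x: south]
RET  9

CALL maze.move[dir: south]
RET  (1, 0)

CALL maze.sense[dir: south]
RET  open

CALL stack.push[x: south]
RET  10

CALL maze.move[dir: south]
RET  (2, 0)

CALL maze.sense[dir: south]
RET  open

CALL stack.push[x: south]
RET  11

CALL maze.move[dir: south]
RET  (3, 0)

CALL maze.sense[dir: south]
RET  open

CALL stack.push[x: south]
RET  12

CALL maze.move[dir: south]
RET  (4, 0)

CALL maze.sense[dir: south]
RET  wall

CALL stack.pop[]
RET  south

CALL maze.move[dir: north]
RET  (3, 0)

CALL stack.pop[]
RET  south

CALL maze.move[dir: north]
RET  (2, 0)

CALL stack.pop[]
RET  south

CALL maze.move[dir: north]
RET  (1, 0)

CALL stack.pop[]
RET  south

CALL maze.move[dir: north]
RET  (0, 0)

CALL stack.pop[]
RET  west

CALL maze.move[dir: east]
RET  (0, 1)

CALL stack.pop[]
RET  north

CALL maze.move[dir: south]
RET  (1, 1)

CALL maze.sense[dir: east]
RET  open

CALL stack.push[x: east]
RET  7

CALL maze.move[dir: east]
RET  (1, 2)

CALL maze.sense[dir: east]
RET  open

CALL stack.push[x: east]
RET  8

CALL maze.move[dir: east]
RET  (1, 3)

CALL maze.sense[dir: north]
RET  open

CALL stack.push[x: north]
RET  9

CALL maze.move[dir: north]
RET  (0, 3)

CALL maze.sense[dir: east]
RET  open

CALL stack.push[x: east]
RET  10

CALL maze.move[dir: east]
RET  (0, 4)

CALL maze.sense[dir: east]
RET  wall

CALL maze.sense[dir: south]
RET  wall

CALL stack.pop[]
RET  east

CALL maze.move[dir: west]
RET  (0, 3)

CALL stack.pop[]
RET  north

CALL maze.move[dir: south]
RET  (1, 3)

CALL maze.sense[dir: south]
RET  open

CALL stack.push[x: south]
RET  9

CALL maze.move[dir: south]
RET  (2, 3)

CALL maze.sense[dir: east]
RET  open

CALL stack.push[x: east]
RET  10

CALL maze.move[dir: east]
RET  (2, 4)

CALL maze.sense[dir: east]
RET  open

CALL stack.push[x: east]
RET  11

CALL maze.move[dir: east]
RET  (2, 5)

CALL maze.sense[dir: north]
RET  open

CALL stack.push[x: north]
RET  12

CALL maze.move[dir: north]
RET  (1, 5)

CALL maze.sense[dir: east]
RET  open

CALL stack.push[x: east]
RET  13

CALL maze.move[dir: east]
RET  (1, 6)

CALL maze.sense[dir: north]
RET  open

CALL stack.push[x: north]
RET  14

CALL maze.move[dir: north]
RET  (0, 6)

CALL maze.sense[dir: east]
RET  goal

CALL maze.move[dir: east]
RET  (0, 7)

Answer: (0, 7)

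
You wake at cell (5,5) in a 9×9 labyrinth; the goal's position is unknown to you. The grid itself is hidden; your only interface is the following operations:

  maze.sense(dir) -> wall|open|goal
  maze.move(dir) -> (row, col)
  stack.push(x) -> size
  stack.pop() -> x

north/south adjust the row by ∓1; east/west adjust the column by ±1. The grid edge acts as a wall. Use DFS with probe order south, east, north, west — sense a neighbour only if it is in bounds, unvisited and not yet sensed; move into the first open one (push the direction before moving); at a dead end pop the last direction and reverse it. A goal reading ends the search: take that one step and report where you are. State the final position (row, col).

;; 1. sense(dir: south) ~> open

;; 2. push(x: south) ~> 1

;; 3. move(dir: south) ~> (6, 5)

;; 4. sense(dir: south) ~> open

;; 5. push(x: south) ~> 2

;; 6. move(dir: south) ~> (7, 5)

;; 7. sense(dir: south) ~> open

;; 8. push(x: south) ~> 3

;; 9. move(dir: south) ~> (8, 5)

;; 10. sense(dir: east) ~> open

;; 11. push(x: east) ~> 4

;; 12. move(dir: east) ~> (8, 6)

;; 13. sense(dir: east) ~> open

;; 14. push(x: east) ~> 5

;; 15. move(dir: east) ~> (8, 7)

;; 16. sense(dir: east) ~> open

;; 17. push(x: east) ~> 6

;; 18. move(dir: east) ~> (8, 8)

;; 19. sense(dir: north) ~> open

;; 20. push(x: north) ~> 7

;; 21. move(dir: north) ~> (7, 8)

;; 22. sense(dir: north) ~> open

;; 23. push(x: north) ~> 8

;; 24. move(dir: north) ~> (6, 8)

;; 25. sense(dir: north) ~> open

;; 26. push(x: north) ~> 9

;; 27. move(dir: north) ~> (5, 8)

;; 28. sense(dir: north) ~> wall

;; 29. sense(dir: west) ~> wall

;; 30. pop() ~> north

;; 31. move(dir: south) ~> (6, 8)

;; 32. sense(dir: west) ~> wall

;; 33. pop() ~> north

;; 34. move(dir: south) ~> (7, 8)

;; 35. sense(dir: west) ~> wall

;; 36. pop() ~> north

;; 37. move(dir: south) ~> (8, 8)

;; 38. pop() ~> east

;; 39. move(dir: west) ~> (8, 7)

;; 40. pop() ~> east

;; 41. move(dir: west) ~> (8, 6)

;; 42. sense(dir: north) ~> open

;; 43. push(x: north) ~> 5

;; 44. move(dir: north) ~> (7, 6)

;; 45. sense(dir: north) ~> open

;; 46. push(x: north) ~> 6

;; 47. move(dir: north) ~> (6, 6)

;; 48. sense(dir: north) ~> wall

;; 49. pop() ~> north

;; 50. move(dir: south) ~> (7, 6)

;; 51. pop() ~> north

;; 52. move(dir: south) ~> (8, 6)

;; 53. pop() ~> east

;; 54. move(dir: west) ~> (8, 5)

;; 55. sense(dir: west) ~> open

;; 56. push(x: west) ~> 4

;; 57. move(dir: west) ~> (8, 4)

;; 58. sense(dir: north) ~> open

;; 59. push(x: north) ~> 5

;; 60. move(dir: north) ~> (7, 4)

;; 61. sense(dir: north) ~> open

;; 62. push(x: north) ~> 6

;; 63. move(dir: north) ~> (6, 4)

;; 64. sense(dir: north) ~> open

;; 65. push(x: north) ~> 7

;; 66. move(dir: north) ~> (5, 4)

;; 67. sense(dir: north) ~> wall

;; 68. sense(dir: west) ~> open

;; 69. push(x: west) ~> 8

;; 70. move(dir: west) ~> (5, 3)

;; 71. sense(dir: south) ~> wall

;; 72. sense(dir: north) ~> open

;; 73. push(x: north) ~> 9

;; 74. move(dir: north) ~> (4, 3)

;; 75. sense(dir: north) ~> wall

;; 76. sense(dir: west) ~> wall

;; 77. pop() ~> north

;; 78. move(dir: south) ~> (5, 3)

;; 79. sense(dir: west) ~> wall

;; 80. pop() ~> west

;; 81. move(dir: east) ~> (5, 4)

;; 82. pop() ~> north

;; 83. move(dir: south) ~> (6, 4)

;; 84. pop() ~> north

;; 85. move(dir: south) ~> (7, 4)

;; 86. sense(dir: west) ~> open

;; 87. push(x: west) ~> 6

;; 88. move(dir: west) ~> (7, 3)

;; 89. sense(dir: south) ~> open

;; 90. push(x: south) ~> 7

;; 91. move(dir: south) ~> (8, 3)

;; 92. sense(dir: west) ~> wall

;; 93. pop() ~> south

;; 94. move(dir: north) ~> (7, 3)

;; 95. sense(dir: west) ~> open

;; 96. push(x: west) ~> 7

;; 97. move(dir: west) ~> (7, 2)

;; 98. sense(dir: north) ~> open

;; 99. push(x: north) ~> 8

;; 100. move(dir: north) ~> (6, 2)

;; 101. sense(dir: west) ~> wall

;; 102. pop() ~> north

;; 103. move(dir: south) ~> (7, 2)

;; 104. sense(dir: west) ~> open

;; 105. push(x: west) ~> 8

;; 106. move(dir: west) ~> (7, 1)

;; 107. sense(dir: south) ~> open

;; 108. push(x: south) ~> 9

;; 109. move(dir: south) ~> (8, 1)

;; 110. sense(dir: west) ~> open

;; 111. push(x: west) ~> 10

;; 112. move(dir: west) ~> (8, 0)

;; 113. sense(dir: north) ~> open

;; 114. push(x: north) ~> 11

;; 115. move(dir: north) ~> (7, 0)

;; 116. sense(dir: north) ~> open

;; 117. push(x: north) ~> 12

;; 118. move(dir: north) ~> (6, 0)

;; 119. sense(dir: north) ~> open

;; 120. push(x: north) ~> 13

;; 121. move(dir: north) ~> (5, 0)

;; 122. sense(dir: east) ~> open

;; 123. push(x: east) ~> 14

;; 124. move(dir: east) ~> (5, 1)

;; 125. sense(dir: north) ~> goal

;; 126. move(dir: north) ~> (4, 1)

Answer: (4, 1)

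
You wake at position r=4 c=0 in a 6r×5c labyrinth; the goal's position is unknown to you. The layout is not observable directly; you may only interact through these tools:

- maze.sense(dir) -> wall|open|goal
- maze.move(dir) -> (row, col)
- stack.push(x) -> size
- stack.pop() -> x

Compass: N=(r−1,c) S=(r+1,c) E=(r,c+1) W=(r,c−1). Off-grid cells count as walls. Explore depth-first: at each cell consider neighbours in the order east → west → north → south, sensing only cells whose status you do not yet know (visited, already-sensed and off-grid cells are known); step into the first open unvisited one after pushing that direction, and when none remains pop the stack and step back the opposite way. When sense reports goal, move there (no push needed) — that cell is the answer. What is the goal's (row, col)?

CALL maze.sense[east]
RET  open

CALL stack.push[east]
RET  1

CALL maze.move[east]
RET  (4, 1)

CALL maze.sense[east]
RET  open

CALL stack.push[east]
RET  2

CALL maze.move[east]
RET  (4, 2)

CALL maze.sense[east]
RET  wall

CALL maze.sense[north]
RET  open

CALL stack.push[north]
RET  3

CALL maze.move[north]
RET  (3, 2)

CALL maze.sense[east]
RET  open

CALL stack.push[east]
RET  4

CALL maze.move[east]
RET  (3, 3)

CALL maze.sense[east]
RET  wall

CALL maze.sense[north]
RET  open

CALL stack.push[north]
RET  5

CALL maze.move[north]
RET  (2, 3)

CALL maze.sense[east]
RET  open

CALL stack.push[east]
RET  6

CALL maze.move[east]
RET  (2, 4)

CALL maze.sense[north]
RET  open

CALL stack.push[north]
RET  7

CALL maze.move[north]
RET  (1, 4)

CALL maze.sense[west]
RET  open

CALL stack.push[west]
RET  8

CALL maze.move[west]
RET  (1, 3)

CALL maze.sense[west]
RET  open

CALL stack.push[west]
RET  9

CALL maze.move[west]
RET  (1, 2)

CALL maze.sense[west]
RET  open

CALL stack.push[west]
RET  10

CALL maze.move[west]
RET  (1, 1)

CALL maze.sense[west]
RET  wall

CALL maze.sense[north]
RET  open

CALL stack.push[north]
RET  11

CALL maze.move[north]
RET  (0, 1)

CALL maze.sense[east]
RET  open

CALL stack.push[east]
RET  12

CALL maze.move[east]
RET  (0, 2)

CALL maze.sense[east]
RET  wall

CALL stack.pop[]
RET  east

CALL maze.move[west]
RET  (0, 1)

CALL maze.sense[west]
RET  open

CALL stack.push[west]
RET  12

CALL maze.move[west]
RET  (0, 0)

CALL stack.pop[]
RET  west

CALL maze.move[east]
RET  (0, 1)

CALL stack.pop[]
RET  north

CALL maze.move[south]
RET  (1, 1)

CALL maze.sense[south]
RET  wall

CALL stack.pop[]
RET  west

CALL maze.move[east]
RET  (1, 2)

CALL maze.sense[south]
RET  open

CALL stack.push[south]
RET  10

CALL maze.move[south]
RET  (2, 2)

CALL stack.pop[]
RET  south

CALL maze.move[north]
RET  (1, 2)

CALL stack.pop[]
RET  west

CALL maze.move[east]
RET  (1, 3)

CALL stack.pop[]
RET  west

CALL maze.move[east]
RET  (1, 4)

CALL maze.sense[north]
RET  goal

CALL maze.move[north]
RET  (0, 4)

Answer: (0, 4)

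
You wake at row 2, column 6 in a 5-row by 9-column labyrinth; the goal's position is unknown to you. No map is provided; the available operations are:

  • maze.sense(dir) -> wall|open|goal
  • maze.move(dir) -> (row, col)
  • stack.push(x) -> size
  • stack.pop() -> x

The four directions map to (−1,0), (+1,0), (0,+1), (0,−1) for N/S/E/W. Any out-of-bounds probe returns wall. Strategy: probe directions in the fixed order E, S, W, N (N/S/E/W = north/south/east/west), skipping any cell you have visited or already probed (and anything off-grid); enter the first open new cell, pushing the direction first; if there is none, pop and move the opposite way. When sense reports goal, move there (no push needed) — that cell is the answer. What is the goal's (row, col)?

Act: sense[east]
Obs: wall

Act: sense[south]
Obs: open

Act: push[south]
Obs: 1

Act: move[south]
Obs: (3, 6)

Act: sense[east]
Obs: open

Act: push[east]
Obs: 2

Act: move[east]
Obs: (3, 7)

Act: sense[east]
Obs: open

Act: push[east]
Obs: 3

Act: move[east]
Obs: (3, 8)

Act: sense[south]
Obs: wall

Act: sense[north]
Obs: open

Act: push[north]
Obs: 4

Act: move[north]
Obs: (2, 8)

Act: sense[north]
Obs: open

Act: push[north]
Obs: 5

Act: move[north]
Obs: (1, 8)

Act: sense[west]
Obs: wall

Act: sense[north]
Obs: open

Act: push[north]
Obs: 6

Act: move[north]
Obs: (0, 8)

Act: sense[west]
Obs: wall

Act: pop[]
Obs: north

Act: move[south]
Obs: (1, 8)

Act: pop[]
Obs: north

Act: move[south]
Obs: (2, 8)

Act: pop[]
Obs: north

Act: move[south]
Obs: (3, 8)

Act: pop[]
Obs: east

Act: move[west]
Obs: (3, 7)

Act: sense[south]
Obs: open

Act: push[south]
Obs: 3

Act: move[south]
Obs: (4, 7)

Act: sense[west]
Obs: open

Act: push[west]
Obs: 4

Act: move[west]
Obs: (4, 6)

Act: sense[west]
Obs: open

Act: push[west]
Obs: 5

Act: move[west]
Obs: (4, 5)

Act: sense[west]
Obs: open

Act: push[west]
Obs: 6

Act: move[west]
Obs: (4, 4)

Act: sense[west]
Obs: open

Act: push[west]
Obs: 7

Act: move[west]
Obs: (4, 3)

Act: sense[west]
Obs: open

Act: push[west]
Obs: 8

Act: move[west]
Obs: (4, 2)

Act: sense[west]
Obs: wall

Act: sense[north]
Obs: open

Act: push[north]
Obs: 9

Act: move[north]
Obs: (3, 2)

Act: sense[east]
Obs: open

Act: push[east]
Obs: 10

Act: move[east]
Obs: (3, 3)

Act: sense[east]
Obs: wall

Act: sense[north]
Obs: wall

Act: pop[]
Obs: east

Act: move[west]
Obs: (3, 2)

Act: sense[west]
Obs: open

Act: push[west]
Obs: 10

Act: move[west]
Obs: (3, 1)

Act: sense[west]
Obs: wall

Act: sense[north]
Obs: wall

Act: pop[]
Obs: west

Act: move[east]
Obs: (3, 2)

Act: sense[north]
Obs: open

Act: push[north]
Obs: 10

Act: move[north]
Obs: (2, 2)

Act: sense[north]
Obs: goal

Act: move[north]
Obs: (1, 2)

Answer: (1, 2)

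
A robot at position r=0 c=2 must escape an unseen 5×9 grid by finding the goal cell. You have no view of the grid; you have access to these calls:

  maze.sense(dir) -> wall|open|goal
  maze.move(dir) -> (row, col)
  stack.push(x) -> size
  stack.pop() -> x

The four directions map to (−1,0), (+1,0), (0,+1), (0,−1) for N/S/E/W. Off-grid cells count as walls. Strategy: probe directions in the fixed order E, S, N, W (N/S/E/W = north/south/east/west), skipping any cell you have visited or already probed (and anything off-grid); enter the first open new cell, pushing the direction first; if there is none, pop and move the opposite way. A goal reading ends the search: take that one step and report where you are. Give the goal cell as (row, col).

Action: sense[east]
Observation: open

Action: push[east]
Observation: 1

Action: move[east]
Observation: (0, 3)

Action: sense[east]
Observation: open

Action: push[east]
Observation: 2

Action: move[east]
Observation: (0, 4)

Action: sense[east]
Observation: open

Action: push[east]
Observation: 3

Action: move[east]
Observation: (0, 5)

Action: sense[east]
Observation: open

Action: push[east]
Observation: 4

Action: move[east]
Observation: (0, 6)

Action: sense[east]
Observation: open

Action: push[east]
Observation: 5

Action: move[east]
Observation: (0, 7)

Action: sense[east]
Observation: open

Action: push[east]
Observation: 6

Action: move[east]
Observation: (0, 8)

Action: sense[south]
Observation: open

Action: push[south]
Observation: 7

Action: move[south]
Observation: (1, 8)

Action: sense[south]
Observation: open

Action: push[south]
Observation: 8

Action: move[south]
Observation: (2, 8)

Action: sense[south]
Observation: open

Action: push[south]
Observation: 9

Action: move[south]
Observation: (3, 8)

Action: sense[south]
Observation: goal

Action: move[south]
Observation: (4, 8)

Answer: (4, 8)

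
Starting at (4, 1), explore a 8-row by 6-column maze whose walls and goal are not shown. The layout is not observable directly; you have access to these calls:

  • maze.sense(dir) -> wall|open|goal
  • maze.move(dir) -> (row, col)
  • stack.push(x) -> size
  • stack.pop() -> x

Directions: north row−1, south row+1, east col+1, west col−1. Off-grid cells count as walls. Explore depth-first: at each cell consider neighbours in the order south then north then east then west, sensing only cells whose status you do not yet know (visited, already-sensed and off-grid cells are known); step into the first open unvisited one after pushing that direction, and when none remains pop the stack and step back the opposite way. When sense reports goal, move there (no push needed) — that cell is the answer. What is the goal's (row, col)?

CALL sense[dir=south]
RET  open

CALL push[x=south]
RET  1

CALL move[dir=south]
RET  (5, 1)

CALL sense[dir=south]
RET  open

CALL push[x=south]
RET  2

CALL move[dir=south]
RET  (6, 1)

CALL sense[dir=south]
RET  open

CALL push[x=south]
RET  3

CALL move[dir=south]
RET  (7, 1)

CALL sense[dir=east]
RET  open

CALL push[x=east]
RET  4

CALL move[dir=east]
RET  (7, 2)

CALL sense[dir=north]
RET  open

CALL push[x=north]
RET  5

CALL move[dir=north]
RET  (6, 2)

CALL sense[dir=north]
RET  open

CALL push[x=north]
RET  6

CALL move[dir=north]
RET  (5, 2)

CALL sense[dir=north]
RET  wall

CALL sense[dir=east]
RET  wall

CALL pop[]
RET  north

CALL move[dir=south]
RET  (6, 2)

CALL sense[dir=east]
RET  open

CALL push[x=east]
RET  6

CALL move[dir=east]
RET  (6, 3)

CALL sense[dir=south]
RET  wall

CALL sense[dir=east]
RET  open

CALL push[x=east]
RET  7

CALL move[dir=east]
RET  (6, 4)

CALL sense[dir=south]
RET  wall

CALL sense[dir=north]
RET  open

CALL push[x=north]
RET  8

CALL move[dir=north]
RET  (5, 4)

CALL sense[dir=north]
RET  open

CALL push[x=north]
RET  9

CALL move[dir=north]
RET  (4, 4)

CALL sense[dir=north]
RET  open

CALL push[x=north]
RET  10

CALL move[dir=north]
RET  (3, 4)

CALL sense[dir=north]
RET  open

CALL push[x=north]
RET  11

CALL move[dir=north]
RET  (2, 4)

CALL sense[dir=north]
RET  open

CALL push[x=north]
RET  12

CALL move[dir=north]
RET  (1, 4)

CALL sense[dir=north]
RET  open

CALL push[x=north]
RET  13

CALL move[dir=north]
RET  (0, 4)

CALL sense[dir=east]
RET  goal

CALL move[dir=east]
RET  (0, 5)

Answer: (0, 5)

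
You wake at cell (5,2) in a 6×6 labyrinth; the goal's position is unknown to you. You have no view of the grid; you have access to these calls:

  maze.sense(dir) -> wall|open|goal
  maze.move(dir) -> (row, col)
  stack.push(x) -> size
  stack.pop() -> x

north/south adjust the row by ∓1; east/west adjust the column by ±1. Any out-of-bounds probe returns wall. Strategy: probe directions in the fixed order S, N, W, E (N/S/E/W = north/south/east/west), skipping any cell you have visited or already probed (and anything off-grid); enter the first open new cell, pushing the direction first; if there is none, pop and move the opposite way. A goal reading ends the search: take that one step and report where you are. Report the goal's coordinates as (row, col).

Step: maze.sense[dir='north']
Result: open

Step: stack.push[x='north']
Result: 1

Step: maze.move[dir='north']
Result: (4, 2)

Step: maze.sense[dir='north']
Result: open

Step: stack.push[x='north']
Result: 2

Step: maze.move[dir='north']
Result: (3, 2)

Step: maze.sense[dir='north']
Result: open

Step: stack.push[x='north']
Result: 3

Step: maze.move[dir='north']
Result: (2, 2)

Step: maze.sense[dir='north']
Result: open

Step: stack.push[x='north']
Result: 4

Step: maze.move[dir='north']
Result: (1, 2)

Step: maze.sense[dir='north']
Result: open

Step: stack.push[x='north']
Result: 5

Step: maze.move[dir='north']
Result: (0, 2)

Step: maze.sense[dir='west']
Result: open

Step: stack.push[x='west']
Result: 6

Step: maze.move[dir='west']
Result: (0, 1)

Step: maze.sense[dir='south']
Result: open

Step: stack.push[x='south']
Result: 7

Step: maze.move[dir='south']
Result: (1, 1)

Step: maze.sense[dir='south']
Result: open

Step: stack.push[x='south']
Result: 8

Step: maze.move[dir='south']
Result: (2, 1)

Step: maze.sense[dir='south']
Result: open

Step: stack.push[x='south']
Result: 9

Step: maze.move[dir='south']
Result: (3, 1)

Step: maze.sense[dir='south']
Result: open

Step: stack.push[x='south']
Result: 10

Step: maze.move[dir='south']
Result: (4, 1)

Step: maze.sense[dir='south']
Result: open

Step: stack.push[x='south']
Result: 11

Step: maze.move[dir='south']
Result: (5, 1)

Step: maze.sense[dir='west']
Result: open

Step: stack.push[x='west']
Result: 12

Step: maze.move[dir='west']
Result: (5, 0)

Step: maze.sense[dir='north']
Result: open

Step: stack.push[x='north']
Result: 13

Step: maze.move[dir='north']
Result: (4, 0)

Step: maze.sense[dir='north']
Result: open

Step: stack.push[x='north']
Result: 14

Step: maze.move[dir='north']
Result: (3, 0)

Step: maze.sense[dir='north']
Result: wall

Step: stack.pop[]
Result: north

Step: maze.move[dir='south']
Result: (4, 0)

Step: stack.pop[]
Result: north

Step: maze.move[dir='south']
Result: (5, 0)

Step: stack.pop[]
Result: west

Step: maze.move[dir='east']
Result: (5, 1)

Step: stack.pop[]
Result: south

Step: maze.move[dir='north']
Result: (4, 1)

Step: stack.pop[]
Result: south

Step: maze.move[dir='north']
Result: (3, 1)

Step: stack.pop[]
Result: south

Step: maze.move[dir='north']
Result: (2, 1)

Step: stack.pop[]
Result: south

Step: maze.move[dir='north']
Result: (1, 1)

Step: maze.sense[dir='west']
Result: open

Step: stack.push[x='west']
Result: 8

Step: maze.move[dir='west']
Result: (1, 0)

Step: maze.sense[dir='north']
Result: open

Step: stack.push[x='north']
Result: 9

Step: maze.move[dir='north']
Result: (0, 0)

Step: stack.pop[]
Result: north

Step: maze.move[dir='south']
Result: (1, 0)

Step: stack.pop[]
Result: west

Step: maze.move[dir='east']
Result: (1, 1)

Step: stack.pop[]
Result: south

Step: maze.move[dir='north']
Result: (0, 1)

Step: stack.pop[]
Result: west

Step: maze.move[dir='east']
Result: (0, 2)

Step: maze.sense[dir='east']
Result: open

Step: stack.push[x='east']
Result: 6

Step: maze.move[dir='east']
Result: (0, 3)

Step: maze.sense[dir='south']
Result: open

Step: stack.push[x='south']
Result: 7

Step: maze.move[dir='south']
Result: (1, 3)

Step: maze.sense[dir='south']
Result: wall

Step: maze.sense[dir='east']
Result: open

Step: stack.push[x='east']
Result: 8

Step: maze.move[dir='east']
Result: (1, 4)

Step: maze.sense[dir='south']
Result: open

Step: stack.push[x='south']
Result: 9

Step: maze.move[dir='south']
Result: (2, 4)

Step: maze.sense[dir='south']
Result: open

Step: stack.push[x='south']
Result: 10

Step: maze.move[dir='south']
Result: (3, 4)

Step: maze.sense[dir='south']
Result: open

Step: stack.push[x='south']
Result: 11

Step: maze.move[dir='south']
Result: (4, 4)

Step: maze.sense[dir='south']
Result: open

Step: stack.push[x='south']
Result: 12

Step: maze.move[dir='south']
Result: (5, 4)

Step: maze.sense[dir='west']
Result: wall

Step: maze.sense[dir='east']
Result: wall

Step: stack.pop[]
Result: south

Step: maze.move[dir='north']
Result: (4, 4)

Step: maze.sense[dir='west']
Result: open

Step: stack.push[x='west']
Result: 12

Step: maze.move[dir='west']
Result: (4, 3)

Step: maze.sense[dir='north']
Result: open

Step: stack.push[x='north']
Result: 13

Step: maze.move[dir='north']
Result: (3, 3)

Step: stack.pop[]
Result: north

Step: maze.move[dir='south']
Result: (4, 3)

Step: stack.pop[]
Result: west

Step: maze.move[dir='east']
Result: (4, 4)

Step: maze.sense[dir='east']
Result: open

Step: stack.push[x='east']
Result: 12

Step: maze.move[dir='east']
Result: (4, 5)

Step: maze.sense[dir='north']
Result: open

Step: stack.push[x='north']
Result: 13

Step: maze.move[dir='north']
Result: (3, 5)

Step: maze.sense[dir='north']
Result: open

Step: stack.push[x='north']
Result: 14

Step: maze.move[dir='north']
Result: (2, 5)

Step: maze.sense[dir='north']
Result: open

Step: stack.push[x='north']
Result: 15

Step: maze.move[dir='north']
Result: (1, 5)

Step: maze.sense[dir='north']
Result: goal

Step: maze.move[dir='north']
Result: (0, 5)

Answer: (0, 5)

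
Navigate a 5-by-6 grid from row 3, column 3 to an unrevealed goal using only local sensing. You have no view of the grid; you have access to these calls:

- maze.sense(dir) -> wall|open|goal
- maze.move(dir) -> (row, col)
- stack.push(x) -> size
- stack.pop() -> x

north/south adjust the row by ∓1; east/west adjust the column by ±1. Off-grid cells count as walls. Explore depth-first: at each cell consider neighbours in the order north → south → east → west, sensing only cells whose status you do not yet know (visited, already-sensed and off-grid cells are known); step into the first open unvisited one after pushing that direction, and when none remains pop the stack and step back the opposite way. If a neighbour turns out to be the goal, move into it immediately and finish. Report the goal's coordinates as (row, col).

Action: sense[dir: north]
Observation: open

Action: push[x: north]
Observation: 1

Action: move[dir: north]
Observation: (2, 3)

Action: sense[dir: north]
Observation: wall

Action: sense[dir: east]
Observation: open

Action: push[x: east]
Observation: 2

Action: move[dir: east]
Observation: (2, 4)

Action: sense[dir: north]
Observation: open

Action: push[x: north]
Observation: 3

Action: move[dir: north]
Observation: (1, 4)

Action: sense[dir: north]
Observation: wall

Action: sense[dir: east]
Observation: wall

Action: pop[]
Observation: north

Action: move[dir: south]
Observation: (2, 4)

Action: sense[dir: south]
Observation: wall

Action: sense[dir: east]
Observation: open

Action: push[x: east]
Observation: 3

Action: move[dir: east]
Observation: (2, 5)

Action: sense[dir: south]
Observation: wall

Action: pop[]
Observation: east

Action: move[dir: west]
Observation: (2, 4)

Action: pop[]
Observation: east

Action: move[dir: west]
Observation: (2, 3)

Action: sense[dir: west]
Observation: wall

Action: pop[]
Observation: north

Action: move[dir: south]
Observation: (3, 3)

Action: sense[dir: south]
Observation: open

Action: push[x: south]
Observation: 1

Action: move[dir: south]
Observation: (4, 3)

Action: sense[dir: east]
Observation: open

Action: push[x: east]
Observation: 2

Action: move[dir: east]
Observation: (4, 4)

Action: sense[dir: east]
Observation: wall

Action: pop[]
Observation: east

Action: move[dir: west]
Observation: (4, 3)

Action: sense[dir: west]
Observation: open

Action: push[x: west]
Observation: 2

Action: move[dir: west]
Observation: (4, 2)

Action: sense[dir: north]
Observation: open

Action: push[x: north]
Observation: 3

Action: move[dir: north]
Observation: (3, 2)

Action: sense[dir: west]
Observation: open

Action: push[x: west]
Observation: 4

Action: move[dir: west]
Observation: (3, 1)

Action: sense[dir: north]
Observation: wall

Action: sense[dir: south]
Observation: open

Action: push[x: south]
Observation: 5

Action: move[dir: south]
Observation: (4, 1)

Action: sense[dir: west]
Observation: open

Action: push[x: west]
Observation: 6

Action: move[dir: west]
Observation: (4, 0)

Action: sense[dir: north]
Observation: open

Action: push[x: north]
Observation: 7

Action: move[dir: north]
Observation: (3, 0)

Action: sense[dir: north]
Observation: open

Action: push[x: north]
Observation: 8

Action: move[dir: north]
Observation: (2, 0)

Action: sense[dir: north]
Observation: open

Action: push[x: north]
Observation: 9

Action: move[dir: north]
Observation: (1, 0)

Action: sense[dir: north]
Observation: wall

Action: sense[dir: east]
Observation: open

Action: push[x: east]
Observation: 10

Action: move[dir: east]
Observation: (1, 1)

Action: sense[dir: north]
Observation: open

Action: push[x: north]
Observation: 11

Action: move[dir: north]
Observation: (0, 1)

Action: sense[dir: east]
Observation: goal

Action: move[dir: east]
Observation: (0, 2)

Answer: (0, 2)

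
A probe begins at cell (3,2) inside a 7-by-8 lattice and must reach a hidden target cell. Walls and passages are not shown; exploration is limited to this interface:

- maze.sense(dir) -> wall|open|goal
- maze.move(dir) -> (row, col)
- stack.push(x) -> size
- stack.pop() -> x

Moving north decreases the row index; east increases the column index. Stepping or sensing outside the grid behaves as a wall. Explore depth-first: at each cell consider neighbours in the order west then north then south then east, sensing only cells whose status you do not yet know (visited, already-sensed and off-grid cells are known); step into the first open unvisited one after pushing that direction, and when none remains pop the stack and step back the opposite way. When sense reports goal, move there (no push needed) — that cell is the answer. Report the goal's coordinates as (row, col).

·→ sense(dir: west)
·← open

·→ push(x: west)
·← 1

·→ move(dir: west)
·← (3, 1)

·→ sense(dir: west)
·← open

·→ push(x: west)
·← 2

·→ move(dir: west)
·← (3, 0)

·→ sense(dir: north)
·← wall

·→ sense(dir: south)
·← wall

·→ pop()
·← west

·→ move(dir: east)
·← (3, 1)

·→ sense(dir: north)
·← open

·→ push(x: north)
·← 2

·→ move(dir: north)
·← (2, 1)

·→ sense(dir: north)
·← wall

·→ sense(dir: east)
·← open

·→ push(x: east)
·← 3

·→ move(dir: east)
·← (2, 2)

·→ sense(dir: north)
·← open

·→ push(x: north)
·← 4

·→ move(dir: north)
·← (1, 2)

·→ sense(dir: north)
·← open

·→ push(x: north)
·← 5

·→ move(dir: north)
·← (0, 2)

·→ sense(dir: west)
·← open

·→ push(x: west)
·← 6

·→ move(dir: west)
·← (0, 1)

·→ sense(dir: west)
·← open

·→ push(x: west)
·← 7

·→ move(dir: west)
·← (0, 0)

·→ sense(dir: south)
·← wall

·→ pop()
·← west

·→ move(dir: east)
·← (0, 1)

·→ pop()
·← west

·→ move(dir: east)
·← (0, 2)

·→ sense(dir: east)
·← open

·→ push(x: east)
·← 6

·→ move(dir: east)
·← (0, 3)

·→ sense(dir: south)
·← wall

·→ sense(dir: east)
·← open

·→ push(x: east)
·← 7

·→ move(dir: east)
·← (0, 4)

·→ sense(dir: south)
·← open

·→ push(x: south)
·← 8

·→ move(dir: south)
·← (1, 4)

·→ sense(dir: south)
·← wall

·→ sense(dir: east)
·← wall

·→ pop()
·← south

·→ move(dir: north)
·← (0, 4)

·→ sense(dir: east)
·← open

·→ push(x: east)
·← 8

·→ move(dir: east)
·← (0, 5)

·→ sense(dir: east)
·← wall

·→ pop()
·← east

·→ move(dir: west)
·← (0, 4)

·→ pop()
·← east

·→ move(dir: west)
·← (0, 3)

·→ pop()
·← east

·→ move(dir: west)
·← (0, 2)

·→ pop()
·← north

·→ move(dir: south)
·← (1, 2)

·→ pop()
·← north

·→ move(dir: south)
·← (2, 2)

·→ sense(dir: east)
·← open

·→ push(x: east)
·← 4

·→ move(dir: east)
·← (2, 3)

·→ sense(dir: south)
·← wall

·→ pop()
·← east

·→ move(dir: west)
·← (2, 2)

·→ pop()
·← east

·→ move(dir: west)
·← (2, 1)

·→ pop()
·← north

·→ move(dir: south)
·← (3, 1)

·→ sense(dir: south)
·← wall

·→ pop()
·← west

·→ move(dir: east)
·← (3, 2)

·→ sense(dir: south)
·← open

·→ push(x: south)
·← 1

·→ move(dir: south)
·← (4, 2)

·→ sense(dir: south)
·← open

·→ push(x: south)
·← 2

·→ move(dir: south)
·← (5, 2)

·→ sense(dir: west)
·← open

·→ push(x: west)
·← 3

·→ move(dir: west)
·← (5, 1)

·→ sense(dir: west)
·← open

·→ push(x: west)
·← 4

·→ move(dir: west)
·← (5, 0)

·→ sense(dir: south)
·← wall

·→ pop()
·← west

·→ move(dir: east)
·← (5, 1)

·→ sense(dir: south)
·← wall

·→ pop()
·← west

·→ move(dir: east)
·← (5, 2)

·→ sense(dir: south)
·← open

·→ push(x: south)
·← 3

·→ move(dir: south)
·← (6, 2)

·→ sense(dir: east)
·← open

·→ push(x: east)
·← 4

·→ move(dir: east)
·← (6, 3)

·→ sense(dir: north)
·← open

·→ push(x: north)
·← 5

·→ move(dir: north)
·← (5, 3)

·→ sense(dir: north)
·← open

·→ push(x: north)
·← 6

·→ move(dir: north)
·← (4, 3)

·→ sense(dir: east)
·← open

·→ push(x: east)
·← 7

·→ move(dir: east)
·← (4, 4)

·→ sense(dir: north)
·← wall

·→ sense(dir: south)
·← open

·→ push(x: south)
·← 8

·→ move(dir: south)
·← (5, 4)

·→ sense(dir: south)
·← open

·→ push(x: south)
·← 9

·→ move(dir: south)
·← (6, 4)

·→ sense(dir: east)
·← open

·→ push(x: east)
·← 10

·→ move(dir: east)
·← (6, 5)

·→ sense(dir: north)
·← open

·→ push(x: north)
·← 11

·→ move(dir: north)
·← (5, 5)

·→ sense(dir: north)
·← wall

·→ sense(dir: east)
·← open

·→ push(x: east)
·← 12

·→ move(dir: east)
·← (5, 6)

·→ sense(dir: north)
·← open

·→ push(x: north)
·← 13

·→ move(dir: north)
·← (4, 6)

·→ sense(dir: north)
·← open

·→ push(x: north)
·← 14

·→ move(dir: north)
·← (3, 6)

·→ sense(dir: west)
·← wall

·→ sense(dir: north)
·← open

·→ push(x: north)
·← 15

·→ move(dir: north)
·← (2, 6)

·→ sense(dir: west)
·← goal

·→ move(dir: west)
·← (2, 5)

Answer: (2, 5)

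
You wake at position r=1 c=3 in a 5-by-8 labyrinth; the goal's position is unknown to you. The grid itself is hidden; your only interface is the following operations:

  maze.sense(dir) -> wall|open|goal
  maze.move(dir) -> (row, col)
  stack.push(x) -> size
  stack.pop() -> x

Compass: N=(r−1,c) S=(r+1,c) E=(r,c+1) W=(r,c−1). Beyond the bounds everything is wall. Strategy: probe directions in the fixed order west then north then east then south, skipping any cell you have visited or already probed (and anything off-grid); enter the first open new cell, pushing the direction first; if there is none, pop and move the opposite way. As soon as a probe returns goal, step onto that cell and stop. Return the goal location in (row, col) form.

~$ maze.sense dir: west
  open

~$ stack.push x: west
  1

~$ maze.move dir: west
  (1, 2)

~$ maze.sense dir: west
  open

~$ stack.push x: west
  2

~$ maze.move dir: west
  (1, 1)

~$ maze.sense dir: west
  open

~$ stack.push x: west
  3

~$ maze.move dir: west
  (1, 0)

~$ maze.sense dir: north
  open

~$ stack.push x: north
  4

~$ maze.move dir: north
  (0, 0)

~$ maze.sense dir: east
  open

~$ stack.push x: east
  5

~$ maze.move dir: east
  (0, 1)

~$ maze.sense dir: east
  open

~$ stack.push x: east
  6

~$ maze.move dir: east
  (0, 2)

~$ maze.sense dir: east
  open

~$ stack.push x: east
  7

~$ maze.move dir: east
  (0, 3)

~$ maze.sense dir: east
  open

~$ stack.push x: east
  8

~$ maze.move dir: east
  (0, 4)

~$ maze.sense dir: east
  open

~$ stack.push x: east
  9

~$ maze.move dir: east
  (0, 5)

~$ maze.sense dir: east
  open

~$ stack.push x: east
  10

~$ maze.move dir: east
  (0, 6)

~$ maze.sense dir: east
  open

~$ stack.push x: east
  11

~$ maze.move dir: east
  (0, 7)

~$ maze.sense dir: south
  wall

~$ stack.pop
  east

~$ maze.move dir: west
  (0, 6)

~$ maze.sense dir: south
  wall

~$ stack.pop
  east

~$ maze.move dir: west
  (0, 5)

~$ maze.sense dir: south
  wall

~$ stack.pop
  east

~$ maze.move dir: west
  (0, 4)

~$ maze.sense dir: south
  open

~$ stack.push x: south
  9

~$ maze.move dir: south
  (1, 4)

~$ maze.sense dir: south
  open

~$ stack.push x: south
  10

~$ maze.move dir: south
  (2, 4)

~$ maze.sense dir: west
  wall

~$ maze.sense dir: east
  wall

~$ maze.sense dir: south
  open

~$ stack.push x: south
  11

~$ maze.move dir: south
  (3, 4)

~$ maze.sense dir: west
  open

~$ stack.push x: west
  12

~$ maze.move dir: west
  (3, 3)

~$ maze.sense dir: west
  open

~$ stack.push x: west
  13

~$ maze.move dir: west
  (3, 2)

~$ maze.sense dir: west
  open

~$ stack.push x: west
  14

~$ maze.move dir: west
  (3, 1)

~$ maze.sense dir: west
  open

~$ stack.push x: west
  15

~$ maze.move dir: west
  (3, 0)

~$ maze.sense dir: north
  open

~$ stack.push x: north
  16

~$ maze.move dir: north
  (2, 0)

~$ maze.sense dir: east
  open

~$ stack.push x: east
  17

~$ maze.move dir: east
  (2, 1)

~$ maze.sense dir: east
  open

~$ stack.push x: east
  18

~$ maze.move dir: east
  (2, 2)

~$ stack.pop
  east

~$ maze.move dir: west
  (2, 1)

~$ stack.pop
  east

~$ maze.move dir: west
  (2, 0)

~$ stack.pop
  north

~$ maze.move dir: south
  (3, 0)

~$ maze.sense dir: south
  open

~$ stack.push x: south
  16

~$ maze.move dir: south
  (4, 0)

~$ maze.sense dir: east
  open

~$ stack.push x: east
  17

~$ maze.move dir: east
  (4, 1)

~$ maze.sense dir: east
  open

~$ stack.push x: east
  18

~$ maze.move dir: east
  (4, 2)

~$ maze.sense dir: east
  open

~$ stack.push x: east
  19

~$ maze.move dir: east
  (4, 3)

~$ maze.sense dir: east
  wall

~$ stack.pop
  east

~$ maze.move dir: west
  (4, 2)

~$ stack.pop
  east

~$ maze.move dir: west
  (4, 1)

~$ stack.pop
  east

~$ maze.move dir: west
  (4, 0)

~$ stack.pop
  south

~$ maze.move dir: north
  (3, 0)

~$ stack.pop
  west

~$ maze.move dir: east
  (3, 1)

~$ stack.pop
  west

~$ maze.move dir: east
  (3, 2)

~$ stack.pop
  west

~$ maze.move dir: east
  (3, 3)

~$ stack.pop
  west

~$ maze.move dir: east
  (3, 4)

~$ maze.sense dir: east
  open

~$ stack.push x: east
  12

~$ maze.move dir: east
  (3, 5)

~$ maze.sense dir: east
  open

~$ stack.push x: east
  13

~$ maze.move dir: east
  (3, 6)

~$ maze.sense dir: north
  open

~$ stack.push x: north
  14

~$ maze.move dir: north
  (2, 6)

~$ maze.sense dir: east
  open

~$ stack.push x: east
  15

~$ maze.move dir: east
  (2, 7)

~$ maze.sense dir: south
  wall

~$ stack.pop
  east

~$ maze.move dir: west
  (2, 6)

~$ stack.pop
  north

~$ maze.move dir: south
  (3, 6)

~$ maze.sense dir: south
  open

~$ stack.push x: south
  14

~$ maze.move dir: south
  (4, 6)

~$ maze.sense dir: west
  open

~$ stack.push x: west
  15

~$ maze.move dir: west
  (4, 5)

~$ stack.pop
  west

~$ maze.move dir: east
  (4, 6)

~$ maze.sense dir: east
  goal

~$ maze.move dir: east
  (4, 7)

Answer: (4, 7)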